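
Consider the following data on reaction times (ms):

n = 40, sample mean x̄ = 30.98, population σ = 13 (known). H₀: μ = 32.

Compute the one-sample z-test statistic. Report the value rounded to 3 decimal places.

test statistic = -0.496

SE = σ/√n = 13/√40 = 2.0555
z = (x̄−μ₀)/SE = (30.98−32)/2.0555 = -0.4962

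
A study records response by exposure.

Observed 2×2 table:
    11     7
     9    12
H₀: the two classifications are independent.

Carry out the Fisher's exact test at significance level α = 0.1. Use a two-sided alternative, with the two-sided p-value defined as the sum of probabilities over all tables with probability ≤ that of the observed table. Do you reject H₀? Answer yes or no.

Margins: r₁=18, r₂=21, c₁=20, c₂=19, n=39
p_obs = C(18,11)·C(21,9)/C(39,20); sum pmf over tables with pmf ≤ p_obs
p-value (two-sided) = 0.34064
At α=0.1: p ≥ α → fail to reject H₀

reject H₀: no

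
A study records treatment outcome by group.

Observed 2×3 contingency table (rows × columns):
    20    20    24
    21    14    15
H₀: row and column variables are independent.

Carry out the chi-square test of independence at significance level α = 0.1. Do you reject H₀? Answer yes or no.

Row totals [64, 50], col totals [41, 34, 39], n=114
χ² = (20−23.02)²/23.02 + (20−19.09)²/19.09 + (24−21.89)²/21.89 + (21−17.98)²/17.98 + (14−14.91)²/14.91 + (15−17.11)²/17.11 = 1.4629
df = 2
p-value (upper-tail) = 0.48121
At α=0.1: p ≥ α → fail to reject H₀

reject H₀: no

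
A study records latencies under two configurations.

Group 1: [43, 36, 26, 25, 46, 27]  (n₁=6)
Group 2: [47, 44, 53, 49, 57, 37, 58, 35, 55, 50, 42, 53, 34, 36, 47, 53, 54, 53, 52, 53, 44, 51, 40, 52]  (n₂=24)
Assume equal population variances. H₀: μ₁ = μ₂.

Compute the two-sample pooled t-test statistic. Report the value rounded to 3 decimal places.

test statistic = -4.040

x̄₁=33.833, s₁=9.196, n₁=6
x̄₂=47.875, s₂=7.225, n₂=24
s_p² = [5·9.196² + 23·7.225²]/28 = 57.9807
SE = √(s_p²·(1/6+1/24)) = 3.4755
t = (33.833−47.875)/3.4755 = -4.0402
df = 28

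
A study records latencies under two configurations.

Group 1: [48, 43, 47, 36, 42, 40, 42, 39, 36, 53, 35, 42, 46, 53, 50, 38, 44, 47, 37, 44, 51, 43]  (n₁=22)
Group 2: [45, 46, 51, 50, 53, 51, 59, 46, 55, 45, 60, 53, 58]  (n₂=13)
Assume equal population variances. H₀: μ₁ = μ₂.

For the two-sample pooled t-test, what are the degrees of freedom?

degrees of freedom = 33

df = n₁ + n₂ − 2 = 22 + 13 − 2 = 33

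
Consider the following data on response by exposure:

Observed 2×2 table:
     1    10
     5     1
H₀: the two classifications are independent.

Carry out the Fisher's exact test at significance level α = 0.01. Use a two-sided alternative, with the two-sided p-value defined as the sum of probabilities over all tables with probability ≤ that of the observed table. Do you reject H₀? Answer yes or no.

Margins: r₁=11, r₂=6, c₁=6, c₂=11, n=17
p_obs = C(11,1)·C(6,5)/C(17,6); sum pmf over tables with pmf ≤ p_obs
p-value (two-sided) = 0.00541
At α=0.01: p < α → reject H₀

reject H₀: yes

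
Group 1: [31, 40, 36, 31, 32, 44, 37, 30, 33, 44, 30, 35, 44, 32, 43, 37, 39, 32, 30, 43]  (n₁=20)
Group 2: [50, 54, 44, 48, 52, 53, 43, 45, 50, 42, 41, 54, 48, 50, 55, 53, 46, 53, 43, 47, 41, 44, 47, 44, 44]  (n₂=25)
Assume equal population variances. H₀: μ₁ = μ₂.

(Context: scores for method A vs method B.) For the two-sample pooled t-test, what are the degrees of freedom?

degrees of freedom = 43

df = n₁ + n₂ − 2 = 20 + 25 − 2 = 43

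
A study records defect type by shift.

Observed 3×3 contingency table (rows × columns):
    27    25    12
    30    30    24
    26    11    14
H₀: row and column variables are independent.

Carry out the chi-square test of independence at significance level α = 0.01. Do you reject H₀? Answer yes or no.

reject H₀: no

Row totals [64, 84, 51], col totals [83, 66, 50], n=199
χ² = (27−26.69)²/26.69 + (25−21.23)²/21.23 + (12−16.08)²/16.08 + (30−35.04)²/35.04 + (30−27.86)²/27.86 + (24−21.11)²/21.11 + (26−21.27)²/21.27 + (11−16.91)²/16.91 + (14−12.81)²/12.81 = 6.2241
df = 4
p-value (upper-tail) = 0.18303
At α=0.01: p ≥ α → fail to reject H₀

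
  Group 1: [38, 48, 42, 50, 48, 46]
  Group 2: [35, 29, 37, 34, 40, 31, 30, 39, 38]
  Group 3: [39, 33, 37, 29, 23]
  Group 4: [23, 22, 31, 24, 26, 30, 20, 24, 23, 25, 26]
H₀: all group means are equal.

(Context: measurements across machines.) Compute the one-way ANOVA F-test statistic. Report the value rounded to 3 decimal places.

test statistic = 29.681

Group means [45.33, 34.78, 32.20, 24.91], grand mean 32.903
SSB = Σnᵢ(x̄ᵢ−x̄)² = 1664.112; SSW = ΣΣ(x−x̄ᵢ)² = 504.598
MSB = 1664.112/3 = 554.7039; MSW = 504.598/27 = 18.6888
F = MSB/MSW = 29.6811
df = (3, 27)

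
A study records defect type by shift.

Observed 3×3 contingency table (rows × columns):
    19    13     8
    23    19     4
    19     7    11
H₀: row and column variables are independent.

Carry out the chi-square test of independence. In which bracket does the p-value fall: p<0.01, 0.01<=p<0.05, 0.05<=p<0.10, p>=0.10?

p-value bracket: 0.05<=p<0.10

Row totals [40, 46, 37], col totals [61, 39, 23], n=123
χ² = (19−19.84)²/19.84 + (13−12.68)²/12.68 + (8−7.48)²/7.48 + (23−22.81)²/22.81 + (19−14.59)²/14.59 + (4−8.60)²/8.60 + (19−18.35)²/18.35 + (7−11.73)²/11.73 + (11−6.92)²/6.92 = 8.2180
df = 4
p-value (upper-tail) = 0.08391
→ bracket: 0.05<=p<0.10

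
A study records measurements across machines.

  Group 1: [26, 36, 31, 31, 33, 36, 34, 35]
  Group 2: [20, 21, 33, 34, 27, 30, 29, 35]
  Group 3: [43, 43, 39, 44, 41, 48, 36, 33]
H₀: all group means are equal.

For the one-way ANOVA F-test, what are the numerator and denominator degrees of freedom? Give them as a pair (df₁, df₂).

k = 3 groups, N = 24 total
df = (k−1, N−k) = (3−1, 24−3) = (2, 21)

degrees of freedom = [2, 21]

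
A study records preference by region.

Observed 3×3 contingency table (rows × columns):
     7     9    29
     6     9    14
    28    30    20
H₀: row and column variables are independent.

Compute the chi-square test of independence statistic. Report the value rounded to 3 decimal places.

test statistic = 18.756

Row totals [45, 29, 78], col totals [41, 48, 63], n=152
χ² = (7−12.14)²/12.14 + (9−14.21)²/14.21 + (29−18.65)²/18.65 + (6−7.82)²/7.82 + (9−9.16)²/9.16 + (14−12.02)²/12.02 + (28−21.04)²/21.04 + (30−24.63)²/24.63 + (20−32.33)²/32.33 = 18.7556
df = 4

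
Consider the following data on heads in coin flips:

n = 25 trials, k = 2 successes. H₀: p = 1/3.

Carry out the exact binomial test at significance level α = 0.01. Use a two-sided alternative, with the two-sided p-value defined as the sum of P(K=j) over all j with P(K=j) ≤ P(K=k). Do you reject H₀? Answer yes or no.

Exact binomial: n=25, k=2, p₀=1/3=0.3333
P(X=j) = C(n,j)·p₀^j·(1−p₀)^(n−j); p = Σ P(X=j) over j with P(X=j) ≤ P(X=2)
p-value (two-sided) = 0.00515
At α=0.01: p < α → reject H₀

reject H₀: yes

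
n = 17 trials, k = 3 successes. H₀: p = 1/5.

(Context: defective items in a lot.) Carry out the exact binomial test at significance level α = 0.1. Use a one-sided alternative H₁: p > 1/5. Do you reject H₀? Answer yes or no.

Exact binomial: n=17, k=3, p₀=1/5=0.2000
P(X≥3) from Σ C(n,i)·p₀^i·(1−p₀)^(n−i)
p-value (one-sided, H₁ greater) = 0.69038
At α=0.1: p ≥ α → fail to reject H₀

reject H₀: no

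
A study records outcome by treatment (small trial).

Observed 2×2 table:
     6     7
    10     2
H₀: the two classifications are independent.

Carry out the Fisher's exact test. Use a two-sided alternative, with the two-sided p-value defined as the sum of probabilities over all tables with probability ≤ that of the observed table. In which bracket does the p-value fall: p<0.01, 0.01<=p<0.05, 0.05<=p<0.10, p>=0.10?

Margins: r₁=13, r₂=12, c₁=16, c₂=9, n=25
p_obs = C(13,6)·C(12,10)/C(25,16); sum pmf over tables with pmf ≤ p_obs
p-value (two-sided) = 0.09684
→ bracket: 0.05<=p<0.10

p-value bracket: 0.05<=p<0.10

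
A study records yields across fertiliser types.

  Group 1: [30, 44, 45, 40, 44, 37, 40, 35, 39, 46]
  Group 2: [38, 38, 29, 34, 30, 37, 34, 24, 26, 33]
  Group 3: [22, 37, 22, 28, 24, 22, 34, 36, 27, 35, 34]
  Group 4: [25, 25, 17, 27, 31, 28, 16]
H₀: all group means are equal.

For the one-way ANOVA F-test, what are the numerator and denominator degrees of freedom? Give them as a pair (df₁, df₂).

k = 4 groups, N = 38 total
df = (k−1, N−k) = (4−1, 38−4) = (3, 34)

degrees of freedom = [3, 34]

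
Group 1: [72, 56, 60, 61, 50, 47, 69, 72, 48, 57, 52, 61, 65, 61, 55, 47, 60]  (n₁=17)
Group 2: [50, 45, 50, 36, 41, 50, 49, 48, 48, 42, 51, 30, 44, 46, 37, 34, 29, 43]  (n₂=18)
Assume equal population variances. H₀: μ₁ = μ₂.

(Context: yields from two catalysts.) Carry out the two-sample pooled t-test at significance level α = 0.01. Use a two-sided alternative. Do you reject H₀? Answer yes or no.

x̄₁=58.412, s₁=8.101, n₁=17
x̄₂=42.944, s₂=7.058, n₂=18
s_p² = [16·8.101² + 17·7.058²]/33 = 57.4867
SE = √(s_p²·(1/17+1/18)) = 2.5642
t = (58.412−42.944)/2.5642 = 6.0320
df = 33
p-value (two-sided) = 0.00000
At α=0.01: p < α → reject H₀

reject H₀: yes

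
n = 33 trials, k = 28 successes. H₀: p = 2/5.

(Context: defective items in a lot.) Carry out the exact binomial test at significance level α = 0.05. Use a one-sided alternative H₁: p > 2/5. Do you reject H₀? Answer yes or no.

reject H₀: yes

Exact binomial: n=33, k=28, p₀=2/5=0.4000
P(X≥28) from Σ C(n,i)·p₀^i·(1−p₀)^(n−i)
p-value (one-sided, H₁ greater) = 0.00000
At α=0.05: p < α → reject H₀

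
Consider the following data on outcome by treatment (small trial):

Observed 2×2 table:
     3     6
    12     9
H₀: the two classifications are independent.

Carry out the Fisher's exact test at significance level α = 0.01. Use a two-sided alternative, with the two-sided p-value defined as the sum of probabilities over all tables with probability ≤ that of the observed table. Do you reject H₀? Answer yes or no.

reject H₀: no

Margins: r₁=9, r₂=21, c₁=15, c₂=15, n=30
p_obs = C(9,3)·C(21,12)/C(30,15); sum pmf over tables with pmf ≤ p_obs
p-value (two-sided) = 0.42699
At α=0.01: p ≥ α → fail to reject H₀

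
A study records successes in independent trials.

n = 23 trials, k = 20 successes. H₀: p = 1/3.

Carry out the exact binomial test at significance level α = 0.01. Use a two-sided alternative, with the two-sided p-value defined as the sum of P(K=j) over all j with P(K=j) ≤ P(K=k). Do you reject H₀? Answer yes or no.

Exact binomial: n=23, k=20, p₀=1/3=0.3333
P(X=j) = C(n,j)·p₀^j·(1−p₀)^(n−j); p = Σ P(X=j) over j with P(X=j) ≤ P(X=20)
p-value (two-sided) = 0.00000
At α=0.01: p < α → reject H₀

reject H₀: yes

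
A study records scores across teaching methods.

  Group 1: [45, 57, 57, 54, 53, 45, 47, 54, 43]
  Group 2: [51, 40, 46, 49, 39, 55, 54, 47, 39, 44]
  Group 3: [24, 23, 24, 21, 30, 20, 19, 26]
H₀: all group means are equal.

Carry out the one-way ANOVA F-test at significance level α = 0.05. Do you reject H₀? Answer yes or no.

reject H₀: yes

Group means [50.56, 46.40, 23.38], grand mean 40.963
SSB = Σnᵢ(x̄ᵢ−x̄)² = 3598.466; SSW = ΣΣ(x−x̄ᵢ)² = 648.497
MSB = 3598.466/2 = 1799.2329; MSW = 648.497/24 = 27.0207
F = MSB/MSW = 66.5872
df = (2, 24)
p-value (upper-tail) = 0.00000
At α=0.05: p < α → reject H₀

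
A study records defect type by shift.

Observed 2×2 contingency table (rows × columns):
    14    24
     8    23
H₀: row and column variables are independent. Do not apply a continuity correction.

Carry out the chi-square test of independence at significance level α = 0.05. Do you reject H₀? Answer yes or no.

Row totals [38, 31], col totals [22, 47], n=69
χ² = (14−12.12)²/12.12 + (24−25.88)²/25.88 + (8−9.88)²/9.88 + (23−21.12)²/21.12 = 0.9573
df = 1
p-value (upper-tail) = 0.32786
At α=0.05: p ≥ α → fail to reject H₀

reject H₀: no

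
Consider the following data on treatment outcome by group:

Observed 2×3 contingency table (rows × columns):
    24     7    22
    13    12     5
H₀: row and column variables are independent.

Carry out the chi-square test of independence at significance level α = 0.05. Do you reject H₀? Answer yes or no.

reject H₀: yes

Row totals [53, 30], col totals [37, 19, 27], n=83
χ² = (24−23.63)²/23.63 + (7−12.13)²/12.13 + (22−17.24)²/17.24 + (13−13.37)²/13.37 + (12−6.87)²/6.87 + (5−9.76)²/9.76 = 9.6579
df = 2
p-value (upper-tail) = 0.00799
At α=0.05: p < α → reject H₀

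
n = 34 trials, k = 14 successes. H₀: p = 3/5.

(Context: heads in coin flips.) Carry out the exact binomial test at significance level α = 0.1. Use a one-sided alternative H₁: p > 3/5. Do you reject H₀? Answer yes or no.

Exact binomial: n=34, k=14, p₀=3/5=0.6000
P(X≥14) from Σ C(n,i)·p₀^i·(1−p₀)^(n−i)
p-value (one-sided, H₁ greater) = 0.99154
At α=0.1: p ≥ α → fail to reject H₀

reject H₀: no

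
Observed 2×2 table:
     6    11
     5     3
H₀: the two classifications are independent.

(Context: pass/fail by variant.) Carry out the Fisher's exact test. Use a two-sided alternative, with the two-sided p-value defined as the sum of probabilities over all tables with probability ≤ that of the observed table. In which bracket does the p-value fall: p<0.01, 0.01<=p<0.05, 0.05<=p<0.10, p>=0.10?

p-value bracket: p>=0.10

Margins: r₁=17, r₂=8, c₁=11, c₂=14, n=25
p_obs = C(17,6)·C(8,5)/C(25,11); sum pmf over tables with pmf ≤ p_obs
p-value (two-sided) = 0.38917
→ bracket: p>=0.10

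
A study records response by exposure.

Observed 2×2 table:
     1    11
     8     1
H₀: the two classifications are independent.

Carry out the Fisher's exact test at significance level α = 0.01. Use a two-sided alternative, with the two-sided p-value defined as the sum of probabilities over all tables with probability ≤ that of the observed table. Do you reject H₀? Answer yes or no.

Margins: r₁=12, r₂=9, c₁=9, c₂=12, n=21
p_obs = C(12,1)·C(9,8)/C(21,9); sum pmf over tables with pmf ≤ p_obs
p-value (two-sided) = 0.00037
At α=0.01: p < α → reject H₀

reject H₀: yes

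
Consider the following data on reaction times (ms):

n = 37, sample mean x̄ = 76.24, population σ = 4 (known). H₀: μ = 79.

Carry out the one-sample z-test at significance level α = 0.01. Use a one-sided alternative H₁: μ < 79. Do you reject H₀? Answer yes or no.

reject H₀: yes

SE = σ/√n = 4/√37 = 0.6576
z = (x̄−μ₀)/SE = (76.24−79)/0.6576 = -4.1971
p-value (one-sided, H₁ less) = 0.00001
At α=0.01: p < α → reject H₀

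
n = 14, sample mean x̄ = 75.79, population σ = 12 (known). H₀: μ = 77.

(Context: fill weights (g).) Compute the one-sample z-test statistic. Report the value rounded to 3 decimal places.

SE = σ/√n = 12/√14 = 3.2071
z = (x̄−μ₀)/SE = (75.79−77)/3.2071 = -0.3773

test statistic = -0.377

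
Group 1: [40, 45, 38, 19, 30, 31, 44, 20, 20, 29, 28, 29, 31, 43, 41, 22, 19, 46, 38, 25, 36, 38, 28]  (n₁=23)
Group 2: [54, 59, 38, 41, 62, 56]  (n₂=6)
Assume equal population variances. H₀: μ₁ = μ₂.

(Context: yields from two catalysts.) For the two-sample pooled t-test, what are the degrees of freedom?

degrees of freedom = 27

df = n₁ + n₂ − 2 = 23 + 6 − 2 = 27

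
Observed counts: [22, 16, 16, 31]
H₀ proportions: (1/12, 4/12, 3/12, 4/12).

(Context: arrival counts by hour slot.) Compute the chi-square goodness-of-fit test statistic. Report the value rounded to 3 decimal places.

test statistic = 38.329

n = 85; E_i = n·p_i = [7.08, 28.33, 21.25, 28.33]
χ² = (22−7.08)²/7.08 + (16−28.33)²/28.33 + (16−21.25)²/21.25 + (31−28.33)²/28.33 = 38.3294
df = 3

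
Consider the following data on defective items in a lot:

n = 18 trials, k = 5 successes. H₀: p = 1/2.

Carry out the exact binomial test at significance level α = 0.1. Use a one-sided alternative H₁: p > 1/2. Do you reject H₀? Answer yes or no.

Exact binomial: n=18, k=5, p₀=1/2=0.5000
P(X≥5) from Σ C(n,i)·p₀^i·(1−p₀)^(n−i)
p-value (one-sided, H₁ greater) = 0.98456
At α=0.1: p ≥ α → fail to reject H₀

reject H₀: no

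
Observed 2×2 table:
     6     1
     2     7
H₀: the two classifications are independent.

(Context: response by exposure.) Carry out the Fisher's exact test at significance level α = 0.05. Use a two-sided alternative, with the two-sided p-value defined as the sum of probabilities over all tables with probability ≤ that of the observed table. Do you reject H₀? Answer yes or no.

reject H₀: yes

Margins: r₁=7, r₂=9, c₁=8, c₂=8, n=16
p_obs = C(7,6)·C(9,2)/C(16,8); sum pmf over tables with pmf ≤ p_obs
p-value (two-sided) = 0.04056
At α=0.05: p < α → reject H₀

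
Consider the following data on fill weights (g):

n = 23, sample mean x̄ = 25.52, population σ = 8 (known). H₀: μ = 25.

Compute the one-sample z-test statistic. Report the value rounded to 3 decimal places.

SE = σ/√n = 8/√23 = 1.6681
z = (x̄−μ₀)/SE = (25.52−25)/1.6681 = 0.3117

test statistic = 0.312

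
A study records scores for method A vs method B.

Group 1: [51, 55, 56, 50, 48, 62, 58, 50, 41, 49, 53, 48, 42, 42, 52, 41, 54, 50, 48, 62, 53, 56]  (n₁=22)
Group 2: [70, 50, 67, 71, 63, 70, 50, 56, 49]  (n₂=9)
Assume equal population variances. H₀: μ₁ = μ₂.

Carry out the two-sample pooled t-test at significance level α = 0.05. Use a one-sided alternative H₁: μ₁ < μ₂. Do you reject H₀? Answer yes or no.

x̄₁=50.955, s₁=6.059, n₁=22
x̄₂=60.667, s₂=9.434, n₂=9
s_p² = [21·6.059² + 8·9.434²]/29 = 51.1364
SE = √(s_p²·(1/22+1/9)) = 2.8295
t = (50.955−60.667)/2.8295 = -3.4324
df = 29
p-value (one-sided, H₁ less) = 0.00091
At α=0.05: p < α → reject H₀

reject H₀: yes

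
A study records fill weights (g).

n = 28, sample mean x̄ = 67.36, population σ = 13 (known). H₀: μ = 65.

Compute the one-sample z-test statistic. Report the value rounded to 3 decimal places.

SE = σ/√n = 13/√28 = 2.4568
z = (x̄−μ₀)/SE = (67.36−65)/2.4568 = 0.9606

test statistic = 0.961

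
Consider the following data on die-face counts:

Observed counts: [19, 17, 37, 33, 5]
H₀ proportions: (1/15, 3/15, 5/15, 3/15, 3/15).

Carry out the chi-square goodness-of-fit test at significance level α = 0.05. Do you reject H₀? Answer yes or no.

reject H₀: yes

n = 111; E_i = n·p_i = [7.40, 22.20, 37.00, 22.20, 22.20]
χ² = (19−7.40)²/7.40 + (17−22.20)²/22.20 + (37−37.00)²/37.00 + (33−22.20)²/22.20 + (5−22.20)²/22.20 = 37.9820
df = 4
p-value (upper-tail) = 0.00000
At α=0.05: p < α → reject H₀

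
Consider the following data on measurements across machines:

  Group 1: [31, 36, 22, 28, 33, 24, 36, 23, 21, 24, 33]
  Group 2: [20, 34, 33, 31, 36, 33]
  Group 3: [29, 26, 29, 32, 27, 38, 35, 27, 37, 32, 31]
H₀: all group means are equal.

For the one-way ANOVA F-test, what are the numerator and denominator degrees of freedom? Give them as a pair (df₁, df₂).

k = 3 groups, N = 28 total
df = (k−1, N−k) = (3−1, 28−3) = (2, 25)

degrees of freedom = [2, 25]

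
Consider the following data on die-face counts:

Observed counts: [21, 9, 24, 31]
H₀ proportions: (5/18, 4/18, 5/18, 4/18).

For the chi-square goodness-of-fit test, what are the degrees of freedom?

df = k − 1 = 4 − 1 = 3

degrees of freedom = 3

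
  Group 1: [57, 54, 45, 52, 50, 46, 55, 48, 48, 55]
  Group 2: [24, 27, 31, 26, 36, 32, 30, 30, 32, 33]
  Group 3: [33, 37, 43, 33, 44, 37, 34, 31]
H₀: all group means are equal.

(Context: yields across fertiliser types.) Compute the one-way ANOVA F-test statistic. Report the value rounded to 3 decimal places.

Group means [51.00, 30.10, 36.50], grand mean 39.393
SSB = Σnᵢ(x̄ᵢ−x̄)² = 2277.779; SSW = ΣΣ(x−x̄ᵢ)² = 432.900
MSB = 2277.779/2 = 1138.8893; MSW = 432.900/25 = 17.3160
F = MSB/MSW = 65.7709
df = (2, 25)

test statistic = 65.771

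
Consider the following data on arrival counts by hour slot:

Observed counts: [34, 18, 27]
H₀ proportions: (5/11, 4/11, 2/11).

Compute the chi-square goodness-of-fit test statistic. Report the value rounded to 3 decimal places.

test statistic = 15.224

n = 79; E_i = n·p_i = [35.91, 28.73, 14.36]
χ² = (34−35.91)²/35.91 + (18−28.73)²/28.73 + (27−14.36)²/14.36 = 15.2241
df = 2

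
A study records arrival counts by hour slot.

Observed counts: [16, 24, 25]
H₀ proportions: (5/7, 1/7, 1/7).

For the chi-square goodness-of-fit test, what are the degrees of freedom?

degrees of freedom = 2

df = k − 1 = 3 − 1 = 2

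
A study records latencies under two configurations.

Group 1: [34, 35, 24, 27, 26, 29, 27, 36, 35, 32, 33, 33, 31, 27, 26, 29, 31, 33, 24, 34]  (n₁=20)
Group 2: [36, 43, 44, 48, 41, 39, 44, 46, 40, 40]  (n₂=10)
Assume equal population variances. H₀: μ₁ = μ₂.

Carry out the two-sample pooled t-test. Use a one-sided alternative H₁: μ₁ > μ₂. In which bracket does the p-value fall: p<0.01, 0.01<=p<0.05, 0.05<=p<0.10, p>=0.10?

p-value bracket: p>=0.10

x̄₁=30.300, s₁=3.854, n₁=20
x̄₂=42.100, s₂=3.573, n₂=10
s_p² = [19·3.854² + 9·3.573²]/28 = 14.1821
SE = √(s_p²·(1/20+1/10)) = 1.4585
t = (30.300−42.100)/1.4585 = -8.0903
df = 28
p-value (one-sided, H₁ greater) = 1.00000
→ bracket: p>=0.10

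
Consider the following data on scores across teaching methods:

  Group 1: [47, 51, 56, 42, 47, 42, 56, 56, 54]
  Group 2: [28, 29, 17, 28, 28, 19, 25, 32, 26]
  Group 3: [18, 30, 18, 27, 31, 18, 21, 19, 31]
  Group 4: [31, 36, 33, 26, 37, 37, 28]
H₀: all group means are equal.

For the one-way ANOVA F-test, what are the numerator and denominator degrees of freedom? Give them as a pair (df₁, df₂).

k = 4 groups, N = 34 total
df = (k−1, N−k) = (4−1, 34−4) = (3, 30)

degrees of freedom = [3, 30]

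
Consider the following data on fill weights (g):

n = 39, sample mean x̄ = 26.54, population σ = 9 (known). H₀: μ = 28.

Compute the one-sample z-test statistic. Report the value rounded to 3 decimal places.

test statistic = -1.013

SE = σ/√n = 9/√39 = 1.4412
z = (x̄−μ₀)/SE = (26.54−28)/1.4412 = -1.0131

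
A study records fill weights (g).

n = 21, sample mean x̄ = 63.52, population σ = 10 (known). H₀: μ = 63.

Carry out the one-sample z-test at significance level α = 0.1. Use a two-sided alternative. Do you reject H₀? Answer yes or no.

SE = σ/√n = 10/√21 = 2.1822
z = (x̄−μ₀)/SE = (63.52−63)/2.1822 = 0.2383
p-value (two-sided) = 0.81165
At α=0.1: p ≥ α → fail to reject H₀

reject H₀: no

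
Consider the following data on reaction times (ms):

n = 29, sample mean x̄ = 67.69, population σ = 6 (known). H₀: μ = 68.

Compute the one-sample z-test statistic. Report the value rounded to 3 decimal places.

test statistic = -0.278

SE = σ/√n = 6/√29 = 1.1142
z = (x̄−μ₀)/SE = (67.69−68)/1.1142 = -0.2782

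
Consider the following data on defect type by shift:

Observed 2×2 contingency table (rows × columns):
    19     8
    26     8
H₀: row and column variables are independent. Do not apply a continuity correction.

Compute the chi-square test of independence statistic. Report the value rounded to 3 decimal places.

Row totals [27, 34], col totals [45, 16], n=61
χ² = (19−19.92)²/19.92 + (8−7.08)²/7.08 + (26−25.08)²/25.08 + (8−8.92)²/8.92 = 0.2894
df = 1

test statistic = 0.289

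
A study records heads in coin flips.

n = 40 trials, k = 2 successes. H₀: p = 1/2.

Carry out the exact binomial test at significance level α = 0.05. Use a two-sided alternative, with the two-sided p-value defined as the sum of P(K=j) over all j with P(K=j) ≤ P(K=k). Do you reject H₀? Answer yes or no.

reject H₀: yes

Exact binomial: n=40, k=2, p₀=1/2=0.5000
P(X=j) = C(n,j)·p₀^j·(1−p₀)^(n−j); p = Σ P(X=j) over j with P(X=j) ≤ P(X=2)
p-value (two-sided) = 0.00000
At α=0.05: p < α → reject H₀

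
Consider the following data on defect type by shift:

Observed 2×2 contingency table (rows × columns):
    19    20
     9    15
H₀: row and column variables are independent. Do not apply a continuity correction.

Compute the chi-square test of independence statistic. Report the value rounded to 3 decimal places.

Row totals [39, 24], col totals [28, 35], n=63
χ² = (19−17.33)²/17.33 + (20−21.67)²/21.67 + (9−10.67)²/10.67 + (15−13.33)²/13.33 = 0.7572
df = 1

test statistic = 0.757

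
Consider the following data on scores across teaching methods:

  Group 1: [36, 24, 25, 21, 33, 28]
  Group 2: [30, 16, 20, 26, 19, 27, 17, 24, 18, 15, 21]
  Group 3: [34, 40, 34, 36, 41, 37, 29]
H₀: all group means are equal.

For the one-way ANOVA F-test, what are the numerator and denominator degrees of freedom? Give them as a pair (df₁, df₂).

degrees of freedom = [2, 21]

k = 3 groups, N = 24 total
df = (k−1, N−k) = (3−1, 24−3) = (2, 21)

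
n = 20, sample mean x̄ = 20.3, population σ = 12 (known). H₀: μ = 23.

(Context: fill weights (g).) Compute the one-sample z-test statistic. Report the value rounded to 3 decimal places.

test statistic = -1.006

SE = σ/√n = 12/√20 = 2.6833
z = (x̄−μ₀)/SE = (20.3−23)/2.6833 = -1.0062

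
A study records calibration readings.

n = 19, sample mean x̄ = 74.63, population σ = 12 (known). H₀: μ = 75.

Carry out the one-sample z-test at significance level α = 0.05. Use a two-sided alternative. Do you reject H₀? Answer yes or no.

reject H₀: no

SE = σ/√n = 12/√19 = 2.7530
z = (x̄−μ₀)/SE = (74.63−75)/2.7530 = -0.1344
p-value (two-sided) = 0.89309
At α=0.05: p ≥ α → fail to reject H₀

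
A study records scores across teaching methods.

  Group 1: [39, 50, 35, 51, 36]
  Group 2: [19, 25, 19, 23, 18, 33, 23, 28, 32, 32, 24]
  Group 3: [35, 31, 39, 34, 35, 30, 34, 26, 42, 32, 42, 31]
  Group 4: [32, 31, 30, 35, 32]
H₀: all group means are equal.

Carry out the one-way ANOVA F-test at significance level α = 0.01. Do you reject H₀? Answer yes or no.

Group means [42.20, 25.09, 34.25, 32.00], grand mean 32.061
SSB = Σnᵢ(x̄ᵢ−x̄)² = 1105.920; SSW = ΣΣ(x−x̄ᵢ)² = 809.959
MSB = 1105.920/3 = 368.6399; MSW = 809.959/29 = 27.9296
F = MSB/MSW = 13.1989
df = (3, 29)
p-value (upper-tail) = 0.00001
At α=0.01: p < α → reject H₀

reject H₀: yes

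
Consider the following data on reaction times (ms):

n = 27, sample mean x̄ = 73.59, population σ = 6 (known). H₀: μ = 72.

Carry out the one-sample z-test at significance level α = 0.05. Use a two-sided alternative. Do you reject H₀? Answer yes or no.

SE = σ/√n = 6/√27 = 1.1547
z = (x̄−μ₀)/SE = (73.59−72)/1.1547 = 1.3770
p-value (two-sided) = 0.16852
At α=0.05: p ≥ α → fail to reject H₀

reject H₀: no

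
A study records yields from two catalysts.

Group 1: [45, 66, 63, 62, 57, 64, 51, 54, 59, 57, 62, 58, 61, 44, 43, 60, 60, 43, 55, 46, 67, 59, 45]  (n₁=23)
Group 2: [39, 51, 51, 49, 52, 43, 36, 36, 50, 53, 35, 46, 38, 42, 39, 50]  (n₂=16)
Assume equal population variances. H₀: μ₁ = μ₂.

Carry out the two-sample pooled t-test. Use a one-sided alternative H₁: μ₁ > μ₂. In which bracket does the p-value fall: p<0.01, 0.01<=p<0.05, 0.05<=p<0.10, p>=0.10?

x̄₁=55.696, s₁=7.801, n₁=23
x̄₂=44.375, s₂=6.541, n₂=16
s_p² = [22·7.801² + 15·6.541²]/37 = 53.5303
SE = √(s_p²·(1/23+1/16)) = 2.3818
t = (55.696−44.375)/2.3818 = 4.7530
df = 37
p-value (one-sided, H₁ greater) = 0.00002
→ bracket: p<0.01

p-value bracket: p<0.01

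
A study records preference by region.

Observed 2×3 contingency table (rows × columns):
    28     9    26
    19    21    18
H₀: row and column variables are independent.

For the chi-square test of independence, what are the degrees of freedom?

degrees of freedom = 2

df = (r−1)(c−1) = (2−1)·(3−1) = 2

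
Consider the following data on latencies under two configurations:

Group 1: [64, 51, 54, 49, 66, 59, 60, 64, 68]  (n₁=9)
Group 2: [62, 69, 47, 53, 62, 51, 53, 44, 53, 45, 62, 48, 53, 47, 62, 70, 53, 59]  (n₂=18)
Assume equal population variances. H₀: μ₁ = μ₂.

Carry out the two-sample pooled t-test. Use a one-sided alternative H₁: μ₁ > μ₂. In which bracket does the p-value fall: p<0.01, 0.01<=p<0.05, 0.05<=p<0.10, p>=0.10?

p-value bracket: 0.05<=p<0.10

x̄₁=59.444, s₁=6.784, n₁=9
x̄₂=55.167, s₂=7.921, n₂=18
s_p² = [8·6.784² + 17·7.921²]/25 = 57.3889
SE = √(s_p²·(1/9+1/18)) = 3.0927
t = (59.444−55.167)/3.0927 = 1.3832
df = 25
p-value (one-sided, H₁ greater) = 0.08942
→ bracket: 0.05<=p<0.10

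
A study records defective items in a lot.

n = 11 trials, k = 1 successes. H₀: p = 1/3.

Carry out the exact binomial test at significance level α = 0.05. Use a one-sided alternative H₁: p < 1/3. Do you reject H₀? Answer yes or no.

reject H₀: no

Exact binomial: n=11, k=1, p₀=1/3=0.3333
P(X≤1) from Σ C(n,i)·p₀^i·(1−p₀)^(n−i)
p-value (one-sided, H₁ less) = 0.07515
At α=0.05: p ≥ α → fail to reject H₀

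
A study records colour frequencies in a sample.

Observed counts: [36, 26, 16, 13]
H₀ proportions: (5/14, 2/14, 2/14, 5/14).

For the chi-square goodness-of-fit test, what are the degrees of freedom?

degrees of freedom = 3

df = k − 1 = 4 − 1 = 3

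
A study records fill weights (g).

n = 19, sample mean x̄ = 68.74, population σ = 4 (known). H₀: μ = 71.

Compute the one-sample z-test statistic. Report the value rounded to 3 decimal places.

test statistic = -2.463

SE = σ/√n = 4/√19 = 0.9177
z = (x̄−μ₀)/SE = (68.74−71)/0.9177 = -2.4628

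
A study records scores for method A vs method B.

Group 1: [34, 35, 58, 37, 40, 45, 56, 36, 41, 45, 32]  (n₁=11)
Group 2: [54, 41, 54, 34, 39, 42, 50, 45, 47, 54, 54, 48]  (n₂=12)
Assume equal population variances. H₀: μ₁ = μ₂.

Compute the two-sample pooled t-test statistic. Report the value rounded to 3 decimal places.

test statistic = -1.584

x̄₁=41.727, s₁=8.650, n₁=11
x̄₂=46.833, s₂=6.767, n₂=12
s_p² = [10·8.650² + 11·6.767²]/21 = 59.6118
SE = √(s_p²·(1/11+1/12)) = 3.2229
t = (41.727−46.833)/3.2229 = -1.5843
df = 21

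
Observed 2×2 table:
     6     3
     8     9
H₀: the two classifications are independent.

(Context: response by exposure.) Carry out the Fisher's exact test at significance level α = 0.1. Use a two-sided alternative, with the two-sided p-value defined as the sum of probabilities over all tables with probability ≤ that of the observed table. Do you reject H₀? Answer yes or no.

Margins: r₁=9, r₂=17, c₁=14, c₂=12, n=26
p_obs = C(9,6)·C(17,8)/C(26,14); sum pmf over tables with pmf ≤ p_obs
p-value (two-sided) = 0.42911
At α=0.1: p ≥ α → fail to reject H₀

reject H₀: no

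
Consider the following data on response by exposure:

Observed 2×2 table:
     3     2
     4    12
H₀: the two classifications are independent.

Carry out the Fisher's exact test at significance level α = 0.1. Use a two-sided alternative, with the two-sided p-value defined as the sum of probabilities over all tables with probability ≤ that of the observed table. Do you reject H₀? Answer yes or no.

Margins: r₁=5, r₂=16, c₁=7, c₂=14, n=21
p_obs = C(5,3)·C(16,4)/C(21,7); sum pmf over tables with pmf ≤ p_obs
p-value (two-sided) = 0.28001
At α=0.1: p ≥ α → fail to reject H₀

reject H₀: no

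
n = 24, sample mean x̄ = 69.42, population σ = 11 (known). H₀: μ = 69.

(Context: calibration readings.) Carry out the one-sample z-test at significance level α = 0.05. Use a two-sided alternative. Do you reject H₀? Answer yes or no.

reject H₀: no

SE = σ/√n = 11/√24 = 2.2454
z = (x̄−μ₀)/SE = (69.42−69)/2.2454 = 0.1871
p-value (two-sided) = 0.85162
At α=0.05: p ≥ α → fail to reject H₀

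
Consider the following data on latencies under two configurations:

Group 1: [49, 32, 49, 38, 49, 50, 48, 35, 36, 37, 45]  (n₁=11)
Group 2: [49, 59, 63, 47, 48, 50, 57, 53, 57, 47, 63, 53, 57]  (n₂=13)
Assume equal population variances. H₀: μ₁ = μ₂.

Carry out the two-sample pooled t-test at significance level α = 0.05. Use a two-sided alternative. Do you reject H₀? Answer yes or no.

x̄₁=42.545, s₁=6.919, n₁=11
x̄₂=54.077, s₂=5.708, n₂=13
s_p² = [10·6.919² + 12·5.708²]/22 = 39.5296
SE = √(s_p²·(1/11+1/13)) = 2.5757
t = (42.545−54.077)/2.5757 = -4.4770
df = 22
p-value (two-sided) = 0.00019
At α=0.05: p < α → reject H₀

reject H₀: yes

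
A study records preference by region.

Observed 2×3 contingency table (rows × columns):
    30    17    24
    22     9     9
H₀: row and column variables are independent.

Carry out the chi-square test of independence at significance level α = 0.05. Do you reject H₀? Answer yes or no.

Row totals [71, 40], col totals [52, 26, 33], n=111
χ² = (30−33.26)²/33.26 + (17−16.63)²/16.63 + (24−21.11)²/21.11 + (22−18.74)²/18.74 + (9−9.37)²/9.37 + (9−11.89)²/11.89 = 2.0096
df = 2
p-value (upper-tail) = 0.36612
At α=0.05: p ≥ α → fail to reject H₀

reject H₀: no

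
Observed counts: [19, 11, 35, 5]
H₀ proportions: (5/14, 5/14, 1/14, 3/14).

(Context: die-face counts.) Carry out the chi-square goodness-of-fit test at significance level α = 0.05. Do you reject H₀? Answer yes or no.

n = 70; E_i = n·p_i = [25.00, 25.00, 5.00, 15.00]
χ² = (19−25.00)²/25.00 + (11−25.00)²/25.00 + (35−5.00)²/5.00 + (5−15.00)²/15.00 = 195.9467
df = 3
p-value (upper-tail) = 0.00000
At α=0.05: p < α → reject H₀

reject H₀: yes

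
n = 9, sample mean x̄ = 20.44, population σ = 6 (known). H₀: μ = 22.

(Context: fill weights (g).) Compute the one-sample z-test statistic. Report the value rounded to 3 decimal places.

test statistic = -0.780

SE = σ/√n = 6/√9 = 2.0000
z = (x̄−μ₀)/SE = (20.44−22)/2.0000 = -0.7800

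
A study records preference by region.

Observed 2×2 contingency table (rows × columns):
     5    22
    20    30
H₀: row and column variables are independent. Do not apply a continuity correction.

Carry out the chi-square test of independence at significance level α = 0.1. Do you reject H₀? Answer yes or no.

Row totals [27, 50], col totals [25, 52], n=77
χ² = (5−8.77)²/8.77 + (22−18.23)²/18.23 + (20−16.23)²/16.23 + (30−33.77)²/33.77 = 3.6899
df = 1
p-value (upper-tail) = 0.05474
At α=0.1: p < α → reject H₀

reject H₀: yes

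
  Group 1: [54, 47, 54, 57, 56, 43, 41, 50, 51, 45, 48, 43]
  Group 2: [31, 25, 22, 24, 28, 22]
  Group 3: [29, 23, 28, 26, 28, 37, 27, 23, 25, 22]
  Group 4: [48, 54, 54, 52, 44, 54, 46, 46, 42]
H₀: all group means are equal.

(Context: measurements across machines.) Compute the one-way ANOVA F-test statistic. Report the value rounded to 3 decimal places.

test statistic = 70.682

Group means [49.08, 25.33, 26.80, 48.89], grand mean 39.162
SSB = Σnᵢ(x̄ᵢ−x̄)² = 4708.288; SSW = ΣΣ(x−x̄ᵢ)² = 732.739
MSB = 4708.288/3 = 1569.4294; MSW = 732.739/33 = 22.2042
F = MSB/MSW = 70.6816
df = (3, 33)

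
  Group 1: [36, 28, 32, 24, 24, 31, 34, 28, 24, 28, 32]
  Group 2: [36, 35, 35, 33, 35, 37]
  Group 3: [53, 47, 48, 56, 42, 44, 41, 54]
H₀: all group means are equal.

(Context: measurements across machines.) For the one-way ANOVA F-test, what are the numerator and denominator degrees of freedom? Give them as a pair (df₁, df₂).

degrees of freedom = [2, 22]

k = 3 groups, N = 25 total
df = (k−1, N−k) = (3−1, 25−3) = (2, 22)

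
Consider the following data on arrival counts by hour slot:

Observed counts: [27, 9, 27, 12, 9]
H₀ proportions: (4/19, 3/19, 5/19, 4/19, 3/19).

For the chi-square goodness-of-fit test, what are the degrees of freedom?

df = k − 1 = 5 − 1 = 4

degrees of freedom = 4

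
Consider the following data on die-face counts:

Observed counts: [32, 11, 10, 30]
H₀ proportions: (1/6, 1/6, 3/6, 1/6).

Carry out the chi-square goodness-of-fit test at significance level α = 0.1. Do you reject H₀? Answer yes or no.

n = 83; E_i = n·p_i = [13.83, 13.83, 41.50, 13.83]
χ² = (32−13.83)²/13.83 + (11−13.83)²/13.83 + (10−41.50)²/41.50 + (30−13.83)²/13.83 = 67.2410
df = 3
p-value (upper-tail) = 0.00000
At α=0.1: p < α → reject H₀

reject H₀: yes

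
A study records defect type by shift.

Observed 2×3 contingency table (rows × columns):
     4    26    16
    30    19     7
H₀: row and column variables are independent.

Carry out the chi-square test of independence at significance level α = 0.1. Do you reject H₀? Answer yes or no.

Row totals [46, 56], col totals [34, 45, 23], n=102
χ² = (4−15.33)²/15.33 + (26−20.29)²/20.29 + (16−10.37)²/10.37 + (30−18.67)²/18.67 + (19−24.71)²/24.71 + (7−12.63)²/12.63 = 23.7408
df = 2
p-value (upper-tail) = 0.00001
At α=0.1: p < α → reject H₀

reject H₀: yes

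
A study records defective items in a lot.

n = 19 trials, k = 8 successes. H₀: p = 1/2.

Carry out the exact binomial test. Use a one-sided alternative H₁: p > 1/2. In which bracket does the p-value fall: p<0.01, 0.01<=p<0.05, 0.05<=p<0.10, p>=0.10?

Exact binomial: n=19, k=8, p₀=1/2=0.5000
P(X≥8) from Σ C(n,i)·p₀^i·(1−p₀)^(n−i)
p-value (one-sided, H₁ greater) = 0.82036
→ bracket: p>=0.10

p-value bracket: p>=0.10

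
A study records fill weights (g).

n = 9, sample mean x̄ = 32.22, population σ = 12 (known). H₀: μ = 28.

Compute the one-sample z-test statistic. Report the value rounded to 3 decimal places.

test statistic = 1.055

SE = σ/√n = 12/√9 = 4.0000
z = (x̄−μ₀)/SE = (32.22−28)/4.0000 = 1.0550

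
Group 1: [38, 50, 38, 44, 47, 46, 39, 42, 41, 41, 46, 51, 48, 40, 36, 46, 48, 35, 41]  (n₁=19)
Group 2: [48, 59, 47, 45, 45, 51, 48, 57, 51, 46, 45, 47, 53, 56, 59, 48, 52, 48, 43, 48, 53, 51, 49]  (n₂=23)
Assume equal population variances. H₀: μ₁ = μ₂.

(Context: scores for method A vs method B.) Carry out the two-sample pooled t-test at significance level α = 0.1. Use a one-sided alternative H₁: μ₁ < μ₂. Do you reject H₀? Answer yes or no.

x̄₁=43.000, s₁=4.761, n₁=19
x̄₂=49.957, s₂=4.527, n₂=23
s_p² = [18·4.761² + 22·4.527²]/40 = 21.4739
SE = √(s_p²·(1/19+1/23)) = 1.4366
t = (43.000−49.957)/1.4366 = -4.8423
df = 40
p-value (one-sided, H₁ less) = 0.00001
At α=0.1: p < α → reject H₀

reject H₀: yes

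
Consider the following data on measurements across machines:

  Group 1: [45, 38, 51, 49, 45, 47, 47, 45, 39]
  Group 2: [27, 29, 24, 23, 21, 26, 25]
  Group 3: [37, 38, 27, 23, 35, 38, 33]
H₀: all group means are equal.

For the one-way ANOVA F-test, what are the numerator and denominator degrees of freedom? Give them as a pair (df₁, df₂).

degrees of freedom = [2, 20]

k = 3 groups, N = 23 total
df = (k−1, N−k) = (3−1, 23−3) = (2, 20)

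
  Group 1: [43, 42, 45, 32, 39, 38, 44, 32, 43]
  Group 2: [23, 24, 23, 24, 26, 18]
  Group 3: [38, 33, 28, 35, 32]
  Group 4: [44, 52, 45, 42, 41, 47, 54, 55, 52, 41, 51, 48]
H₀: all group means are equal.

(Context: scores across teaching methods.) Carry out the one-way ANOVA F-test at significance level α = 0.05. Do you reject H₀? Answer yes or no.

Group means [39.78, 23.00, 33.20, 47.67], grand mean 38.562
SSB = Σnᵢ(x̄ᵢ−x̄)² = 2604.853; SSW = ΣΣ(x−x̄ᵢ)² = 571.022
MSB = 2604.853/3 = 868.2843; MSW = 571.022/28 = 20.3937
F = MSB/MSW = 42.5762
df = (3, 28)
p-value (upper-tail) = 0.00000
At α=0.05: p < α → reject H₀

reject H₀: yes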